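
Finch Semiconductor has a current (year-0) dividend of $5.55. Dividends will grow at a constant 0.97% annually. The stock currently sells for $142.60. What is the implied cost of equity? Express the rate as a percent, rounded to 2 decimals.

Rearranging the constant-growth DDM: r = D₁/P₀ + g.
D₁ = 5.55 × (1 + 0.0097) = 5.6038.
r = 5.6038 / 142.60 + 0.0097 = 0.03930 + 0.0097 = 0.04900

4.90%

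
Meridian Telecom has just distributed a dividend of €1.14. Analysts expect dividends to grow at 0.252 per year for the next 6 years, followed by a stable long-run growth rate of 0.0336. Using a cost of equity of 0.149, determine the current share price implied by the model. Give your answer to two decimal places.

€26.43

Two-stage DDM. Project D₁…D_6 at 0.252, terminal growth 0.0336, discount at r = 0.149.
D_1 = 1.4273
D_2 = 1.7870
D_3 = 2.2373
D_4 = 2.8011
D_5 = 3.5069
D_6 = 4.3907
Terminal value at t=6: TV = D_7/(r−g) = 4.5382/(0.149−0.0336) = 39.3258
P₀ = 1.4273/(1+0.149)^1 + 1.7870/(1+0.149)^2 + 2.2373/(1+0.149)^3 + 2.8011/(1+0.149)^4 + 3.5069/(1+0.149)^5 + 4.3907/(1+0.149)^6 + 39.3258/(1+0.149)^6 = 26.4276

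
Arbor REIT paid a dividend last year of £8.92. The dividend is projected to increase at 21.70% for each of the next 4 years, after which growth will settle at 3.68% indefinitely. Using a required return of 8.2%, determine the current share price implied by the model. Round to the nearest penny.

£375.76

Two-stage DDM. Project D₁…D_4 at 0.217, terminal growth 0.0368, discount at r = 0.082.
D_1 = 10.8556
D_2 = 13.2113
D_3 = 16.0782
D_4 = 19.5671
Terminal value at t=4: TV = D_5/(r−g) = 20.2872/(0.082−0.0368) = 448.8319
P₀ = 10.8556/(1+0.082)^1 + 13.2113/(1+0.082)^2 + 16.0782/(1+0.082)^3 + 19.5671/(1+0.082)^4 + 448.8319/(1+0.082)^4 = 375.7592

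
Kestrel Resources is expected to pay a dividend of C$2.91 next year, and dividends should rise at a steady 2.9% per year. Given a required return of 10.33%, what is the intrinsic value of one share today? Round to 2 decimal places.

C$39.17

Gordon growth model: P₀ = D₁/(r − g), with D₁ = 2.91 given directly.
P₀ = 2.9100 / (0.1033 − 0.029) = 2.9100 / 0.0743 = 39.1655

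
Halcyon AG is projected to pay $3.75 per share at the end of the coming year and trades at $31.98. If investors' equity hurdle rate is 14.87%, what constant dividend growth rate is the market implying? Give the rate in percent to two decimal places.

3.14%

From P₀ = D₁/(r − g), the implied growth is g = r − D₁/P₀.
g = 0.1487 − 3.75/31.98 = 0.1487 − 0.11726 = 0.03144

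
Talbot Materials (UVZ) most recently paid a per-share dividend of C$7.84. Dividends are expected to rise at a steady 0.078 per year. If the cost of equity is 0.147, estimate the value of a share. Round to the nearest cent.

C$122.49

Gordon growth model: P₀ = D₁/(r − g). D₁ = 7.84 × (1 + 0.078) = 8.4515.
P₀ = 8.4515 / (0.147 − 0.078) = 8.4515 / 0.069 = 122.4858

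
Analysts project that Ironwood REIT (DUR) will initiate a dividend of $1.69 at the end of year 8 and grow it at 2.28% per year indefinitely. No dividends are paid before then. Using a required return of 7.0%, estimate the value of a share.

Deferred-dividend DDM. At t=7 the remaining stream is a growing perpetuity with first payment D_8 = 1.69.
V_7 = D_8/(r−g) = 1.69/(0.07−0.0228) = 35.8051
P₀ = V_7/(1+r)^7 = 35.8051/(1+0.07)^7 = 22.2976

$22.30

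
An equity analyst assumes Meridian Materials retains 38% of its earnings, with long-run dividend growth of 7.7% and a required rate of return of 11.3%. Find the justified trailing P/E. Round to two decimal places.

18.55

Payout ratio b = 1 − 0.38 = 0.62.
Justified trailing P/E = b(1+g)/(r−g) = 0.62×(1+0.077)/(0.113−0.077) = 18.5483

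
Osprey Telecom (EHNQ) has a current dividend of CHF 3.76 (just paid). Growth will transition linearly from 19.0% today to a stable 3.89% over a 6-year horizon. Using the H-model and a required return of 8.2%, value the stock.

H-model: P₀ = D₀[(1+g_L) + H(g_S−g_L)]/(r−g_L), with H = 6/2 = 3.
P₀ = 3.76 × [(1+0.0389) + 3×(0.19−0.0389)] / (0.082−0.0389)
   = 3.76 × 1.4922 / 0.0431 = 130.1780

CHF 130.18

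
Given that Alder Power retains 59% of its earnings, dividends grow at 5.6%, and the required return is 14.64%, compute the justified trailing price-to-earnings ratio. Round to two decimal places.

Payout ratio b = 1 − 0.59 = 0.41.
Justified trailing P/E = b(1+g)/(r−g) = 0.41×(1+0.056)/(0.1464−0.056) = 4.7894

4.79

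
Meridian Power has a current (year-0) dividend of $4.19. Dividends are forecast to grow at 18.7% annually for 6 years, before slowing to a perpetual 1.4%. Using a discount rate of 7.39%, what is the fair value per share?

$165.56

Two-stage DDM. Project D₁…D_6 at 0.187, terminal growth 0.014, discount at r = 0.0739.
D_1 = 4.9735
D_2 = 5.9036
D_3 = 7.0075
D_4 = 8.3180
D_5 = 9.8734
D_6 = 11.7197
Terminal value at t=6: TV = D_7/(r−g) = 11.8838/(0.0739−0.014) = 198.3944
P₀ = 4.9735/(1+0.0739)^1 + 5.9036/(1+0.0739)^2 + 7.0075/(1+0.0739)^3 + 8.3180/(1+0.0739)^4 + 9.8734/(1+0.0739)^5 + 11.7197/(1+0.0739)^6 + 198.3944/(1+0.0739)^6 = 165.5600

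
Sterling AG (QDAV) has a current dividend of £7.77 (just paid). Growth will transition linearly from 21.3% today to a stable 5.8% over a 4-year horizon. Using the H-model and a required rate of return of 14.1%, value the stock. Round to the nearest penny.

£128.06

H-model: P₀ = D₀[(1+g_L) + H(g_S−g_L)]/(r−g_L), with H = 4/2 = 2.
P₀ = 7.77 × [(1+0.058) + 2×(0.213−0.058)] / (0.141−0.058)
   = 7.77 × 1.3680 / 0.083 = 128.0646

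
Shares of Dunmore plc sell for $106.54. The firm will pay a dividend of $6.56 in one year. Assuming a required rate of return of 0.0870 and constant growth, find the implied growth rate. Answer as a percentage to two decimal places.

2.54%

From P₀ = D₁/(r − g), the implied growth is g = r − D₁/P₀.
g = 0.087 − 6.56/106.54 = 0.087 − 0.06157 = 0.02543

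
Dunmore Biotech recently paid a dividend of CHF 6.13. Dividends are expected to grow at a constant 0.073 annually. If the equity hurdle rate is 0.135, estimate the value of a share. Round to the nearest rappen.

CHF 106.09

Gordon growth model: P₀ = D₁/(r − g). D₁ = 6.13 × (1 + 0.073) = 6.5775.
P₀ = 6.5775 / (0.135 − 0.073) = 6.5775 / 0.062 = 106.0885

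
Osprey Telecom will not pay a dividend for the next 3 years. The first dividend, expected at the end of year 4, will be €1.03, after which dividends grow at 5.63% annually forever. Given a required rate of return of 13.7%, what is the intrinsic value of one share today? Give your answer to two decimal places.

Deferred-dividend DDM. At t=3 the remaining stream is a growing perpetuity with first payment D_4 = 1.03.
V_3 = D_4/(r−g) = 1.03/(0.137−0.0563) = 12.7633
P₀ = V_3/(1+r)^3 = 12.7633/(1+0.137)^3 = 8.6832

€8.68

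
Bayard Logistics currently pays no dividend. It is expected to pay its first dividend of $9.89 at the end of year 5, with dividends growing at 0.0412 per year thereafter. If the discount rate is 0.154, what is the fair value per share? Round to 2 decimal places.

Deferred-dividend DDM. At t=4 the remaining stream is a growing perpetuity with first payment D_5 = 9.89.
V_4 = D_5/(r−g) = 9.89/(0.154−0.0412) = 87.6773
P₀ = V_4/(1+r)^4 = 87.6773/(1+0.154)^4 = 49.4383

$49.44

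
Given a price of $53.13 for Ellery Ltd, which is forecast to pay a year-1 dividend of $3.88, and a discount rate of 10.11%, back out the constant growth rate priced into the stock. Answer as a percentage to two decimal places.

2.81%

From P₀ = D₁/(r − g), the implied growth is g = r − D₁/P₀.
g = 0.1011 − 3.88/53.13 = 0.1011 − 0.07303 = 0.02807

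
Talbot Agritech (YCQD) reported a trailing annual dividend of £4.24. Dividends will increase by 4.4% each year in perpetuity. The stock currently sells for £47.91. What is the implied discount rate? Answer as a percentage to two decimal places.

Rearranging the constant-growth DDM: r = D₁/P₀ + g.
D₁ = 4.24 × (1 + 0.044) = 4.4266.
r = 4.4266 / 47.91 + 0.044 = 0.09239 + 0.044 = 0.13639

13.64%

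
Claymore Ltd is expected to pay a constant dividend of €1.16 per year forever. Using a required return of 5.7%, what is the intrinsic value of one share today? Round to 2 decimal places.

€20.35

Zero-growth DDM (perpetuity): P₀ = D/r = 1.16 / 0.057 = 20.3509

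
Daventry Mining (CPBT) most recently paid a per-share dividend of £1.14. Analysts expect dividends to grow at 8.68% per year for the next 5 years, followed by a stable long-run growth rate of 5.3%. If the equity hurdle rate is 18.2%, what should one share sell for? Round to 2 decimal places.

£10.58

Two-stage DDM. Project D₁…D_5 at 0.0868, terminal growth 0.053, discount at r = 0.182.
D_1 = 1.2390
D_2 = 1.3465
D_3 = 1.4634
D_4 = 1.5904
D_5 = 1.7284
Terminal value at t=5: TV = D_6/(r−g) = 1.8200/(0.182−0.053) = 14.1089
P₀ = 1.2390/(1+0.182)^1 + 1.3465/(1+0.182)^2 + 1.4634/(1+0.182)^3 + 1.5904/(1+0.182)^4 + 1.7284/(1+0.182)^5 + 14.1089/(1+0.182)^5 = 10.5771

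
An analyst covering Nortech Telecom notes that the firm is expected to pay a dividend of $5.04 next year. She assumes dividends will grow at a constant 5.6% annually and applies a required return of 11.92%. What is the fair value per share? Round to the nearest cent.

Gordon growth model: P₀ = D₁/(r − g), with D₁ = 5.04 given directly.
P₀ = 5.0400 / (0.1192 − 0.056) = 5.0400 / 0.0632 = 79.7468

$79.75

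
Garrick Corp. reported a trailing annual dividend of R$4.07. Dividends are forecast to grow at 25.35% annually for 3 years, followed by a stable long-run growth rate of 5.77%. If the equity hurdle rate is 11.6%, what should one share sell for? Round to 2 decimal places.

R$120.11

Two-stage DDM. Project D₁…D_3 at 0.2535, terminal growth 0.0577, discount at r = 0.116.
D_1 = 5.1017
D_2 = 6.3950
D_3 = 8.0162
Terminal value at t=3: TV = D_4/(r−g) = 8.4787/(0.116−0.0577) = 145.4325
P₀ = 5.1017/(1+0.116)^1 + 6.3950/(1+0.116)^2 + 8.0162/(1+0.116)^3 + 145.4325/(1+0.116)^3 = 120.1065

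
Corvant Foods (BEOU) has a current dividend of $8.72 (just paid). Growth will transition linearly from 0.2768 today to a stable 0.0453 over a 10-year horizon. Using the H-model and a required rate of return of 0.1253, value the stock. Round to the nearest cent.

H-model: P₀ = D₀[(1+g_L) + H(g_S−g_L)]/(r−g_L), with H = 10/2 = 5.
P₀ = 8.72 × [(1+0.0453) + 5×(0.2768−0.0453)] / (0.1253−0.0453)
   = 8.72 × 2.2028 / 0.08 = 240.1052

$240.11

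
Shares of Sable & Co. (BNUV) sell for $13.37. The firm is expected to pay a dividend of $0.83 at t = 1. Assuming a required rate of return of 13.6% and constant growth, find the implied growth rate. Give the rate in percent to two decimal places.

7.39%

From P₀ = D₁/(r − g), the implied growth is g = r − D₁/P₀.
g = 0.136 − 0.83/13.37 = 0.136 − 0.06208 = 0.07392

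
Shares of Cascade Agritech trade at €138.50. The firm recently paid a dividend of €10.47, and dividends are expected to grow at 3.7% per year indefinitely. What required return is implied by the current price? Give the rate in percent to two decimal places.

Rearranging the constant-growth DDM: r = D₁/P₀ + g.
D₁ = 10.47 × (1 + 0.037) = 10.8574.
r = 10.8574 / 138.50 + 0.037 = 0.07839 + 0.037 = 0.11539

11.54%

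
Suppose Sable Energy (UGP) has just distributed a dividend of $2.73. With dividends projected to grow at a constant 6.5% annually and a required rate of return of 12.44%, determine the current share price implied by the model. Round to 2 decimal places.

$48.95

Gordon growth model: P₀ = D₁/(r − g). D₁ = 2.73 × (1 + 0.065) = 2.9074.
P₀ = 2.9074 / (0.1244 − 0.065) = 2.9074 / 0.0594 = 48.9470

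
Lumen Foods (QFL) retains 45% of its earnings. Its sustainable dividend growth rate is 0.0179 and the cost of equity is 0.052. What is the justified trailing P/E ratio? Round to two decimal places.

16.42

Payout ratio b = 1 − 0.45 = 0.55.
Justified trailing P/E = b(1+g)/(r−g) = 0.55×(1+0.0179)/(0.052−0.0179) = 16.4177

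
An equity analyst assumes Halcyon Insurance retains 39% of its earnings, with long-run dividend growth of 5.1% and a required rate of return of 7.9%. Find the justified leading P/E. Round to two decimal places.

Payout ratio b = 1 − 0.39 = 0.61.
Justified leading P/E = b/(r−g) = 0.61/(0.079−0.051) = 21.7857

21.79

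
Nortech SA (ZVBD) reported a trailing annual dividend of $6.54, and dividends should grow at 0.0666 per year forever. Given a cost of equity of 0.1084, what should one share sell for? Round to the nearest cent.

$166.88

Gordon growth model: P₀ = D₁/(r − g). D₁ = 6.54 × (1 + 0.0666) = 6.9756.
P₀ = 6.9756 / (0.1084 − 0.0666) = 6.9756 / 0.0418 = 166.8795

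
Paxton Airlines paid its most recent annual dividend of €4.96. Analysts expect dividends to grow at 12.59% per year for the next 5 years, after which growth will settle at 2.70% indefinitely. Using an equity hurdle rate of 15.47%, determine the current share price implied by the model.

€58.16

Two-stage DDM. Project D₁…D_5 at 0.1259, terminal growth 0.027, discount at r = 0.1547.
D_1 = 5.5845
D_2 = 6.2875
D_3 = 7.0792
D_4 = 7.9704
D_5 = 8.9739
Terminal value at t=5: TV = D_6/(r−g) = 9.2162/(0.1547−0.027) = 72.1706
P₀ = 5.5845/(1+0.1547)^1 + 6.2875/(1+0.1547)^2 + 7.0792/(1+0.1547)^3 + 7.9704/(1+0.1547)^4 + 8.9739/(1+0.1547)^5 + 72.1706/(1+0.1547)^5 = 58.1621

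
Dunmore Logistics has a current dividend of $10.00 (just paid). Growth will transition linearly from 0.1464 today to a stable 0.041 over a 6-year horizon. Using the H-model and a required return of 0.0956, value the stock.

$248.57

H-model: P₀ = D₀[(1+g_L) + H(g_S−g_L)]/(r−g_L), with H = 6/2 = 3.
P₀ = 10.00 × [(1+0.041) + 3×(0.1464−0.041)] / (0.0956−0.041)
   = 10.00 × 1.3572 / 0.0546 = 248.5714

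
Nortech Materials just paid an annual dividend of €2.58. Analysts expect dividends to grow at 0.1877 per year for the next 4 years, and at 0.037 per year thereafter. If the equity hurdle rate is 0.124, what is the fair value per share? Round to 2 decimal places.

Two-stage DDM. Project D₁…D_4 at 0.1877, terminal growth 0.037, discount at r = 0.124.
D_1 = 3.0643
D_2 = 3.6394
D_3 = 4.3225
D_4 = 5.1339
Terminal value at t=4: TV = D_5/(r−g) = 5.3238/(0.124−0.037) = 61.1936
P₀ = 3.0643/(1+0.124)^1 + 3.6394/(1+0.124)^2 + 4.3225/(1+0.124)^3 + 5.1339/(1+0.124)^4 + 61.1936/(1+0.124)^4 = 50.2064

€50.21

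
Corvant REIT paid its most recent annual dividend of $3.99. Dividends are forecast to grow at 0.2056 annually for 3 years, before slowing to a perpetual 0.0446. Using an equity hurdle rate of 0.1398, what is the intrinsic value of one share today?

Two-stage DDM. Project D₁…D_3 at 0.2056, terminal growth 0.0446, discount at r = 0.1398.
D_1 = 4.8103
D_2 = 5.7994
D_3 = 6.9917
Terminal value at t=3: TV = D_4/(r−g) = 7.3035/(0.1398−0.0446) = 76.7177
P₀ = 4.8103/(1+0.1398)^1 + 5.7994/(1+0.1398)^2 + 6.9917/(1+0.1398)^3 + 76.7177/(1+0.1398)^3 = 65.2155

$65.22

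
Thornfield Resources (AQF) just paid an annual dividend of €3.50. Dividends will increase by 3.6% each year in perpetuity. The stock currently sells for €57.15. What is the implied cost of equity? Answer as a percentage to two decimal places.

Rearranging the constant-growth DDM: r = D₁/P₀ + g.
D₁ = 3.50 × (1 + 0.036) = 3.6260.
r = 3.6260 / 57.15 + 0.036 = 0.06345 + 0.036 = 0.09945

9.94%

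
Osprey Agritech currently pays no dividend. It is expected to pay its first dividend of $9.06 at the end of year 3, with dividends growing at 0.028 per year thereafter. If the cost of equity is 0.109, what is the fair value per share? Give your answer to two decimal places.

Deferred-dividend DDM. At t=2 the remaining stream is a growing perpetuity with first payment D_3 = 9.06.
V_2 = D_3/(r−g) = 9.06/(0.109−0.028) = 111.8519
P₀ = V_2/(1+r)^2 = 111.8519/(1+0.109)^2 = 90.9453

$90.95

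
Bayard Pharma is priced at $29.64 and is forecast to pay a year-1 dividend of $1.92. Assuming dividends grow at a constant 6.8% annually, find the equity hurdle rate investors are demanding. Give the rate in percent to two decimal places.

13.28%

Rearranging the constant-growth DDM: r = D₁/P₀ + g.
r = 1.9200 / 29.64 + 0.068 = 0.06478 + 0.068 = 0.13278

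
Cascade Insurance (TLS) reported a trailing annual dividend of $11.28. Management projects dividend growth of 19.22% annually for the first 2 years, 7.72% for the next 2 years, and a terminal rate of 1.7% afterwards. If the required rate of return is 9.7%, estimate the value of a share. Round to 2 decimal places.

$214.82

Three-stage DDM. Project D₁…D_4; terminal Gordon value at t=4 with g = 0.017; discount at r = 0.097.
D_1 = 13.4480
D_2 = 16.0327
D_3 = 17.2705
D_4 = 18.6037
TV_4 = 18.9200/(0.097−0.017) = 236.4999
P₀ = Σ Dₜ/(1+r)ᵗ + TV_4/(1+r)^4 = 214.8170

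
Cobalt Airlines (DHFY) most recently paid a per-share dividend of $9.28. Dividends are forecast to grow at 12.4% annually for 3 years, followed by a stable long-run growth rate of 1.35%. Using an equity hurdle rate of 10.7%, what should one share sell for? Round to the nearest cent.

$134.00

Two-stage DDM. Project D₁…D_3 at 0.124, terminal growth 0.0135, discount at r = 0.107.
D_1 = 10.4307
D_2 = 11.7241
D_3 = 13.1779
Terminal value at t=3: TV = D_4/(r−g) = 13.3558/(0.107−0.0135) = 142.8430
P₀ = 10.4307/(1+0.107)^1 + 11.7241/(1+0.107)^2 + 13.1779/(1+0.107)^3 + 142.8430/(1+0.107)^3 = 134.0009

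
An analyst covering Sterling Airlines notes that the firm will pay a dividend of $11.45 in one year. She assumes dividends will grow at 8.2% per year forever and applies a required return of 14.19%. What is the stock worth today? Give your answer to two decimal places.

$191.15

Gordon growth model: P₀ = D₁/(r − g), with D₁ = 11.45 given directly.
P₀ = 11.4500 / (0.1419 − 0.082) = 11.4500 / 0.0599 = 191.1519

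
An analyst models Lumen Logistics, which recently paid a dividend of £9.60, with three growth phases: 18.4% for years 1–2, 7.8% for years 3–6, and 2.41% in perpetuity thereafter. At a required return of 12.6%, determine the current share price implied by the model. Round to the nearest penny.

Three-stage DDM. Project D₁…D_6; terminal Gordon value at t=6 with g = 0.0241; discount at r = 0.126.
D_1 = 11.3664
D_2 = 13.4578
D_3 = 14.5075
D_4 = 15.6391
D_5 = 16.8590
D_6 = 18.1740
TV_6 = 18.6120/(0.126−0.0241) = 182.6492
P₀ = Σ Dₜ/(1+r)ᵗ + TV_6/(1+r)^6 = 148.4472

£148.45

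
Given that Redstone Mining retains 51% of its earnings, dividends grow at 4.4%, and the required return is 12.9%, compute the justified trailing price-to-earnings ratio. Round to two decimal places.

Payout ratio b = 1 − 0.51 = 0.49.
Justified trailing P/E = b(1+g)/(r−g) = 0.49×(1+0.044)/(0.129−0.044) = 6.0184

6.02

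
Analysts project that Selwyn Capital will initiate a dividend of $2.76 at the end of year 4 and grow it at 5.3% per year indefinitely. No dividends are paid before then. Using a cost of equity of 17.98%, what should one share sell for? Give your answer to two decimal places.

$13.25

Deferred-dividend DDM. At t=3 the remaining stream is a growing perpetuity with first payment D_4 = 2.76.
V_3 = D_4/(r−g) = 2.76/(0.1798−0.053) = 21.7666
P₀ = V_3/(1+r)^3 = 21.7666/(1+0.1798)^3 = 13.2545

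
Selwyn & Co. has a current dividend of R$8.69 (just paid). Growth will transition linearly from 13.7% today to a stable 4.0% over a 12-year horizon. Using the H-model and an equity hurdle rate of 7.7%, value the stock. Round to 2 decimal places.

H-model: P₀ = D₀[(1+g_L) + H(g_S−g_L)]/(r−g_L), with H = 12/2 = 6.
P₀ = 8.69 × [(1+0.04) + 6×(0.137−0.04)] / (0.077−0.04)
   = 8.69 × 1.6220 / 0.037 = 380.9508

R$380.95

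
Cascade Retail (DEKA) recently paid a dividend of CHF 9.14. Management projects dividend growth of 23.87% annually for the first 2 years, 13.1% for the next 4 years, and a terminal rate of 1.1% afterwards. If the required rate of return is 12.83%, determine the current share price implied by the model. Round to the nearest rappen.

Three-stage DDM. Project D₁…D_6; terminal Gordon value at t=6 with g = 0.011; discount at r = 0.1283.
D_1 = 11.3217
D_2 = 14.0242
D_3 = 15.8614
D_4 = 17.9392
D_5 = 20.2893
D_6 = 22.9472
TV_6 = 23.1996/(0.1283−0.011) = 197.7798
P₀ = Σ Dₜ/(1+r)ᵗ + TV_6/(1+r)^6 = 161.2386

CHF 161.24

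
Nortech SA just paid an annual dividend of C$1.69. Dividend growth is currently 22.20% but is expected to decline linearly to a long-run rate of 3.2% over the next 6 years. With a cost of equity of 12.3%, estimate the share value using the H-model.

C$29.75

H-model: P₀ = D₀[(1+g_L) + H(g_S−g_L)]/(r−g_L), with H = 6/2 = 3.
P₀ = 1.69 × [(1+0.032) + 3×(0.222−0.032)] / (0.123−0.032)
   = 1.69 × 1.6020 / 0.091 = 29.7514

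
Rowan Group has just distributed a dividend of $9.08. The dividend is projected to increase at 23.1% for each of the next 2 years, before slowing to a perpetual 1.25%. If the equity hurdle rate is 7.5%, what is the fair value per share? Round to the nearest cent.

$215.19

Two-stage DDM. Project D₁…D_2 at 0.231, terminal growth 0.0125, discount at r = 0.075.
D_1 = 11.1775
D_2 = 13.7595
Terminal value at t=2: TV = D_3/(r−g) = 13.9315/(0.075−0.0125) = 222.9035
P₀ = 11.1775/(1+0.075)^1 + 13.7595/(1+0.075)^2 + 222.9035/(1+0.075)^2 = 215.1899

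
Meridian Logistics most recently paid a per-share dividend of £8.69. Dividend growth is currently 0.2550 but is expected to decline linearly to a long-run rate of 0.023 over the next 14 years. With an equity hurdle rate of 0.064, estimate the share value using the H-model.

H-model: P₀ = D₀[(1+g_L) + H(g_S−g_L)]/(r−g_L), with H = 14/2 = 7.
P₀ = 8.69 × [(1+0.023) + 7×(0.255−0.023)] / (0.064−0.023)
   = 8.69 × 2.6470 / 0.041 = 561.0349

£561.03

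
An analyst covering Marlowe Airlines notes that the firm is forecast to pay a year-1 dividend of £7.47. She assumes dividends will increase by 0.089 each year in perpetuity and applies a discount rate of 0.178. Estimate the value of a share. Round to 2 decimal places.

Gordon growth model: P₀ = D₁/(r − g), with D₁ = 7.47 given directly.
P₀ = 7.4700 / (0.178 − 0.089) = 7.4700 / 0.089 = 83.9326

£83.93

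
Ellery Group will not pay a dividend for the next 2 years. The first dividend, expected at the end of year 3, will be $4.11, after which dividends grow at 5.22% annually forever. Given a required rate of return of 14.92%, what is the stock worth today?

$32.08

Deferred-dividend DDM. At t=2 the remaining stream is a growing perpetuity with first payment D_3 = 4.11.
V_2 = D_3/(r−g) = 4.11/(0.1492−0.0522) = 42.3711
P₀ = V_2/(1+r)^2 = 42.3711/(1+0.1492)^2 = 32.0833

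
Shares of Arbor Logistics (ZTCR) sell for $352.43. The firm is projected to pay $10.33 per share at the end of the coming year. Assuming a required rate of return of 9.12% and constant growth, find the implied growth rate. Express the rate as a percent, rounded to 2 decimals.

6.19%

From P₀ = D₁/(r − g), the implied growth is g = r − D₁/P₀.
g = 0.0912 − 10.33/352.43 = 0.0912 − 0.02931 = 0.06189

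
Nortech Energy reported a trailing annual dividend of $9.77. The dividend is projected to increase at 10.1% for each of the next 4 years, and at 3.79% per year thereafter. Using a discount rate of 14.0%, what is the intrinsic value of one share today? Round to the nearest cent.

$122.26

Two-stage DDM. Project D₁…D_4 at 0.101, terminal growth 0.0379, discount at r = 0.14.
D_1 = 10.7568
D_2 = 11.8432
D_3 = 13.0394
D_4 = 14.3563
Terminal value at t=4: TV = D_5/(r−g) = 14.9004/(0.14−0.0379) = 145.9398
P₀ = 10.7568/(1+0.14)^1 + 11.8432/(1+0.14)^2 + 13.0394/(1+0.14)^3 + 14.3563/(1+0.14)^4 + 145.9398/(1+0.14)^4 = 122.2581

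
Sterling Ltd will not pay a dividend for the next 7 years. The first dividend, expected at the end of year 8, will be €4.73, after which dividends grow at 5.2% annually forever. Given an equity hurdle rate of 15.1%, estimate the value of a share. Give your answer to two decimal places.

Deferred-dividend DDM. At t=7 the remaining stream is a growing perpetuity with first payment D_8 = 4.73.
V_7 = D_8/(r−g) = 4.73/(0.151−0.052) = 47.7778
P₀ = V_7/(1+r)^7 = 47.7778/(1+0.151)^7 = 17.8525

€17.85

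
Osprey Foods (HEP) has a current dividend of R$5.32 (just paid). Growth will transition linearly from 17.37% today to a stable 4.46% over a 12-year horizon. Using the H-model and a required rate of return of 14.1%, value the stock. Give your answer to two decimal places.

H-model: P₀ = D₀[(1+g_L) + H(g_S−g_L)]/(r−g_L), with H = 12/2 = 6.
P₀ = 5.32 × [(1+0.0446) + 6×(0.1737−0.0446)] / (0.141−0.0446)
   = 5.32 × 1.8192 / 0.0964 = 100.3957

R$100.40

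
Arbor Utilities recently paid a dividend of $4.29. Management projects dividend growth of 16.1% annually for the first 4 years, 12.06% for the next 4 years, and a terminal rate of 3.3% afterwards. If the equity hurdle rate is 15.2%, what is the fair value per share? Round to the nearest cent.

Three-stage DDM. Project D₁…D_8; terminal Gordon value at t=8 with g = 0.033; discount at r = 0.152.
D_1 = 4.9807
D_2 = 5.7826
D_3 = 6.7136
D_4 = 7.7945
D_5 = 8.7345
D_6 = 9.7879
D_7 = 10.9683
D_8 = 12.2910
TV_8 = 12.6966/(0.152−0.033) = 106.6945
P₀ = Σ Dₜ/(1+r)ᵗ + TV_8/(1+r)^8 = 68.4236

$68.42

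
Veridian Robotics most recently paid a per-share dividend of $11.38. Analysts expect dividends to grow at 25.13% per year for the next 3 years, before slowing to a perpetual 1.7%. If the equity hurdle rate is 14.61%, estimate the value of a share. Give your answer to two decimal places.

Two-stage DDM. Project D₁…D_3 at 0.2513, terminal growth 0.017, discount at r = 0.1461.
D_1 = 14.2398
D_2 = 17.8183
D_3 = 22.2960
Terminal value at t=3: TV = D_4/(r−g) = 22.6750/(0.1461−0.017) = 175.6391
P₀ = 14.2398/(1+0.1461)^1 + 17.8183/(1+0.1461)^2 + 22.2960/(1+0.1461)^3 + 175.6391/(1+0.1461)^3 = 157.4683

$157.47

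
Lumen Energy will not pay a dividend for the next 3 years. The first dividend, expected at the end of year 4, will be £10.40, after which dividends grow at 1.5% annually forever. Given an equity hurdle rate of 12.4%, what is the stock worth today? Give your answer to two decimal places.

£67.19

Deferred-dividend DDM. At t=3 the remaining stream is a growing perpetuity with first payment D_4 = 10.40.
V_3 = D_4/(r−g) = 10.40/(0.124−0.015) = 95.4128
P₀ = V_3/(1+r)^3 = 95.4128/(1+0.124)^3 = 67.1905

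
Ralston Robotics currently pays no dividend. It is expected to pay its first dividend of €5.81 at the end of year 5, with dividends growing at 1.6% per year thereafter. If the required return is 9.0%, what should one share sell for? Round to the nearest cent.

Deferred-dividend DDM. At t=4 the remaining stream is a growing perpetuity with first payment D_5 = 5.81.
V_4 = D_5/(r−g) = 5.81/(0.09−0.016) = 78.5135
P₀ = V_4/(1+r)^4 = 78.5135/(1+0.09)^4 = 55.6210

€55.62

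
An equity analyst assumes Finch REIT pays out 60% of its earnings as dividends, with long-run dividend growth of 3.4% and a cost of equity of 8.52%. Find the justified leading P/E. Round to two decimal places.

11.72

Justified leading P/E = b/(r−g) = 0.60/(0.0852−0.034) = 11.7188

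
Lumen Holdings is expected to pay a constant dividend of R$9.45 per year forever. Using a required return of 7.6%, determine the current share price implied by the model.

Zero-growth DDM (perpetuity): P₀ = D/r = 9.45 / 0.076 = 124.3421

R$124.34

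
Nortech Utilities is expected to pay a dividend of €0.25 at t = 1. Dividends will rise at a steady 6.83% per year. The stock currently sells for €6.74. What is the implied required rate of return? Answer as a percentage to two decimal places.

10.54%

Rearranging the constant-growth DDM: r = D₁/P₀ + g.
r = 0.2500 / 6.74 + 0.0683 = 0.03709 + 0.0683 = 0.10539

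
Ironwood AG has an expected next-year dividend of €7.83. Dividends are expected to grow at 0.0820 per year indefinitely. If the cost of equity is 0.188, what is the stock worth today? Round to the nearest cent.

Gordon growth model: P₀ = D₁/(r − g), with D₁ = 7.83 given directly.
P₀ = 7.8300 / (0.188 − 0.082) = 7.8300 / 0.106 = 73.8679

€73.87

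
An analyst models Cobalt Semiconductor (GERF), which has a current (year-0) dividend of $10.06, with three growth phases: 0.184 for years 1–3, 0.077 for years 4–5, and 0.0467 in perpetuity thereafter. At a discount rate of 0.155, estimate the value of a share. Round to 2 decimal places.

$142.32

Three-stage DDM. Project D₁…D_5; terminal Gordon value at t=5 with g = 0.0467; discount at r = 0.155.
D_1 = 11.9110
D_2 = 14.1027
D_3 = 16.6976
D_4 = 17.9833
D_5 = 19.3680
TV_5 = 20.2725/(0.155−0.0467) = 187.1881
P₀ = Σ Dₜ/(1+r)ᵗ + TV_5/(1+r)^5 = 142.3174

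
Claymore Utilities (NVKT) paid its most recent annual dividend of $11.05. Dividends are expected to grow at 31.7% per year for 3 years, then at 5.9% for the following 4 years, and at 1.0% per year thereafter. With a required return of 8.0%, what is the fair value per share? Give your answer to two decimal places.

Three-stage DDM. Project D₁…D_7; terminal Gordon value at t=7 with g = 0.01; discount at r = 0.08.
D_1 = 14.5529
D_2 = 19.1661
D_3 = 25.2418
D_4 = 26.7310
D_5 = 28.3082
D_6 = 29.9783
D_7 = 31.7471
TV_7 = 32.0645/(0.08−0.01) = 458.0646
P₀ = Σ Dₜ/(1+r)ᵗ + TV_7/(1+r)^7 = 393.5504

$393.55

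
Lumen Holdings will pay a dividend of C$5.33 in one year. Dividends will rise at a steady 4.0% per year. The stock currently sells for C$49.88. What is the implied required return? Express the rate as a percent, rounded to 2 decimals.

Rearranging the constant-growth DDM: r = D₁/P₀ + g.
r = 5.3300 / 49.88 + 0.04 = 0.10686 + 0.04 = 0.14686

14.69%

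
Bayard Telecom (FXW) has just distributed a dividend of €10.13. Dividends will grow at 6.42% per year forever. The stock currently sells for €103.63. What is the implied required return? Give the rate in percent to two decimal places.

16.82%

Rearranging the constant-growth DDM: r = D₁/P₀ + g.
D₁ = 10.13 × (1 + 0.0642) = 10.7803.
r = 10.7803 / 103.63 + 0.0642 = 0.10403 + 0.0642 = 0.16823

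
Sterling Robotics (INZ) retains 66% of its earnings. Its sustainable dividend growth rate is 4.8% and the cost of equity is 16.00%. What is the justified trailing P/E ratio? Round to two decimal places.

Payout ratio b = 1 − 0.66 = 0.34.
Justified trailing P/E = b(1+g)/(r−g) = 0.34×(1+0.048)/(0.16−0.048) = 3.1814

3.18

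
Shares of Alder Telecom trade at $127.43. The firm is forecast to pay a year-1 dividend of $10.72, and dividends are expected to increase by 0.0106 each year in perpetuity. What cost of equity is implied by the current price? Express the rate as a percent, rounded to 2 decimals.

9.47%

Rearranging the constant-growth DDM: r = D₁/P₀ + g.
r = 10.7200 / 127.43 + 0.0106 = 0.08412 + 0.0106 = 0.09472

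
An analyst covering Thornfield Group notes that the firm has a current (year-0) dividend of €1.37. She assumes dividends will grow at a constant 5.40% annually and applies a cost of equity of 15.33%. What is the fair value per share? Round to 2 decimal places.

Gordon growth model: P₀ = D₁/(r − g). D₁ = 1.37 × (1 + 0.054) = 1.4440.
P₀ = 1.4440 / (0.1533 − 0.054) = 1.4440 / 0.0993 = 14.5416

€14.54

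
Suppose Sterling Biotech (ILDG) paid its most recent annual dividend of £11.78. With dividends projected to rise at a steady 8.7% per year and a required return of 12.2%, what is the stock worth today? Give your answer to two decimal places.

£365.85

Gordon growth model: P₀ = D₁/(r − g). D₁ = 11.78 × (1 + 0.087) = 12.8049.
P₀ = 12.8049 / (0.122 − 0.087) = 12.8049 / 0.035 = 365.8531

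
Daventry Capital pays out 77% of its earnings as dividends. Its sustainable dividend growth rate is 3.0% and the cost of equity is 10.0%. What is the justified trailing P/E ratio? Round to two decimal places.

Justified trailing P/E = b(1+g)/(r−g) = 0.77×(1+0.03)/(0.1−0.03) = 11.3300

11.33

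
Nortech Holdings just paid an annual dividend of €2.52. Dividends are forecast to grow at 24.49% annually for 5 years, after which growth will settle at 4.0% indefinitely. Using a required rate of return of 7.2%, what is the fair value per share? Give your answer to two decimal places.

€193.15

Two-stage DDM. Project D₁…D_5 at 0.2449, terminal growth 0.04, discount at r = 0.072.
D_1 = 3.1371
D_2 = 3.9054
D_3 = 4.8619
D_4 = 6.0526
D_5 = 7.5348
Terminal value at t=5: TV = D_6/(r−g) = 7.8362/(0.072−0.04) = 244.8816
P₀ = 3.1371/(1+0.072)^1 + 3.9054/(1+0.072)^2 + 4.8619/(1+0.072)^3 + 6.0526/(1+0.072)^4 + 7.5348/(1+0.072)^5 + 244.8816/(1+0.072)^5 = 193.1514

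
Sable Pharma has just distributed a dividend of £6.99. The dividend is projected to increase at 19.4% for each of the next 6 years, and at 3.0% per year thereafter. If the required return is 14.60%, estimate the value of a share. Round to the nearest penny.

£127.93

Two-stage DDM. Project D₁…D_6 at 0.194, terminal growth 0.03, discount at r = 0.146.
D_1 = 8.3461
D_2 = 9.9652
D_3 = 11.8984
D_4 = 14.2067
D_5 = 16.9628
D_6 = 20.2536
Terminal value at t=6: TV = D_7/(r−g) = 20.8613/(0.146−0.03) = 179.8384
P₀ = 8.3461/(1+0.146)^1 + 9.9652/(1+0.146)^2 + 11.8984/(1+0.146)^3 + 14.2067/(1+0.146)^4 + 16.9628/(1+0.146)^5 + 20.2536/(1+0.146)^6 + 179.8384/(1+0.146)^6 = 127.9275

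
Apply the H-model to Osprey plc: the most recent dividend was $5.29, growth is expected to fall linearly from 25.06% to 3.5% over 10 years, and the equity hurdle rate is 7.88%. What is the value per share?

H-model: P₀ = D₀[(1+g_L) + H(g_S−g_L)]/(r−g_L), with H = 10/2 = 5.
P₀ = 5.29 × [(1+0.035) + 5×(0.2506−0.035)] / (0.0788−0.035)
   = 5.29 × 2.1130 / 0.0438 = 255.2002

$255.20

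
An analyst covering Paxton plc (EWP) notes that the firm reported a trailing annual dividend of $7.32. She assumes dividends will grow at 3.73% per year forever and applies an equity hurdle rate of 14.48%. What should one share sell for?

Gordon growth model: P₀ = D₁/(r − g). D₁ = 7.32 × (1 + 0.0373) = 7.5930.
P₀ = 7.5930 / (0.1448 − 0.0373) = 7.5930 / 0.1075 = 70.6329

$70.63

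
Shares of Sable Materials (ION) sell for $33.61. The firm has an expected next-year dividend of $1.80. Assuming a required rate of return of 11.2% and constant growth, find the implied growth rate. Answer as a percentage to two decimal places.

5.84%

From P₀ = D₁/(r − g), the implied growth is g = r − D₁/P₀.
g = 0.112 − 1.80/33.61 = 0.112 − 0.05356 = 0.05844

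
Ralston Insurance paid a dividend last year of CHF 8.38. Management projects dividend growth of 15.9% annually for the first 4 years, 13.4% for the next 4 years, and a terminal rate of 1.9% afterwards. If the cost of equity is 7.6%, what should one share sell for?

CHF 340.83

Three-stage DDM. Project D₁…D_8; terminal Gordon value at t=8 with g = 0.019; discount at r = 0.076.
D_1 = 9.7124
D_2 = 11.2567
D_3 = 13.0465
D_4 = 15.1209
D_5 = 17.1471
D_6 = 19.4448
D_7 = 22.0504
D_8 = 25.0052
TV_8 = 25.4803/(0.076−0.019) = 447.0224
P₀ = Σ Dₜ/(1+r)ᵗ + TV_8/(1+r)^8 = 340.8306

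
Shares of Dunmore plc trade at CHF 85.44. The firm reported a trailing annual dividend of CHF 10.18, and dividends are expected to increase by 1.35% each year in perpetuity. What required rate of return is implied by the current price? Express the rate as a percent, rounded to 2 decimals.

Rearranging the constant-growth DDM: r = D₁/P₀ + g.
D₁ = 10.18 × (1 + 0.0135) = 10.3174.
r = 10.3174 / 85.44 + 0.0135 = 0.12076 + 0.0135 = 0.13426

13.43%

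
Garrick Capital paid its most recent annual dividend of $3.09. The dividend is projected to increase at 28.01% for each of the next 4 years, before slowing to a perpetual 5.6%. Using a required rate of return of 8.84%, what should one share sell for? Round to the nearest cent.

Two-stage DDM. Project D₁…D_4 at 0.2801, terminal growth 0.056, discount at r = 0.0884.
D_1 = 3.9555
D_2 = 5.0634
D_3 = 6.4817
D_4 = 8.2972
Terminal value at t=4: TV = D_5/(r−g) = 8.7619/(0.0884−0.056) = 270.4288
P₀ = 3.9555/(1+0.0884)^1 + 5.0634/(1+0.0884)^2 + 6.4817/(1+0.0884)^3 + 8.2972/(1+0.0884)^4 + 270.4288/(1+0.0884)^4 = 211.5560

$211.56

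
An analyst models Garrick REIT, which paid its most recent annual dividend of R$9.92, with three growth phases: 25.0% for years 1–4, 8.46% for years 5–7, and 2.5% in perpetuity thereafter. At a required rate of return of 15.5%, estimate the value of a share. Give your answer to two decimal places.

Three-stage DDM. Project D₁…D_7; terminal Gordon value at t=7 with g = 0.025; discount at r = 0.155.
D_1 = 12.4000
D_2 = 15.5000
D_3 = 19.3750
D_4 = 24.2188
D_5 = 26.2677
D_6 = 28.4899
D_7 = 30.9001
TV_7 = 31.6726/(0.155−0.025) = 243.6358
P₀ = Σ Dₜ/(1+r)ᵗ + TV_7/(1+r)^7 = 173.4394

R$173.44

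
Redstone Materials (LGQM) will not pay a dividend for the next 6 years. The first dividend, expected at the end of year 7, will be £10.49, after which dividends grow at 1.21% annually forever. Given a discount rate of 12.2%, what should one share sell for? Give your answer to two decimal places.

Deferred-dividend DDM. At t=6 the remaining stream is a growing perpetuity with first payment D_7 = 10.49.
V_6 = D_7/(r−g) = 10.49/(0.122−0.0121) = 95.4504
P₀ = V_6/(1+r)^6 = 95.4504/(1+0.122)^6 = 47.8432

£47.84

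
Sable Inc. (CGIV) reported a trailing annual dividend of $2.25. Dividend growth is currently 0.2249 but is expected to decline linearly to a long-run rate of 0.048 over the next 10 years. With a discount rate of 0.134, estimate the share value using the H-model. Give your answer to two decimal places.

$50.56

H-model: P₀ = D₀[(1+g_L) + H(g_S−g_L)]/(r−g_L), with H = 10/2 = 5.
P₀ = 2.25 × [(1+0.048) + 5×(0.2249−0.048)] / (0.134−0.048)
   = 2.25 × 1.9325 / 0.086 = 50.5596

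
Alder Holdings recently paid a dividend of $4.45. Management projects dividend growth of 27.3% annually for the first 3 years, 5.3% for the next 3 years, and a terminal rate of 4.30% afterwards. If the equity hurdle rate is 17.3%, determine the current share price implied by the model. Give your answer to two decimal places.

$62.58

Three-stage DDM. Project D₁…D_6; terminal Gordon value at t=6 with g = 0.043; discount at r = 0.173.
D_1 = 5.6649
D_2 = 7.2114
D_3 = 9.1801
D_4 = 9.6666
D_5 = 10.1789
D_6 = 10.7184
TV_6 = 11.1793/(0.173−0.043) = 85.9946
P₀ = Σ Dₜ/(1+r)ᵗ + TV_6/(1+r)^6 = 62.5756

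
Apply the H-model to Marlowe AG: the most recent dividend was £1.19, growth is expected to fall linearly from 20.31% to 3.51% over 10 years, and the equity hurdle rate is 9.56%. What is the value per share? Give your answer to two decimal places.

H-model: P₀ = D₀[(1+g_L) + H(g_S−g_L)]/(r−g_L), with H = 10/2 = 5.
P₀ = 1.19 × [(1+0.0351) + 5×(0.2031−0.0351)] / (0.0956−0.0351)
   = 1.19 × 1.8751 / 0.0605 = 36.8821

£36.88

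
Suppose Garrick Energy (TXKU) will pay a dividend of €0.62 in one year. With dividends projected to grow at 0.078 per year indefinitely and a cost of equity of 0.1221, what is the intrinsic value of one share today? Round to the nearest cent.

Gordon growth model: P₀ = D₁/(r − g), with D₁ = 0.62 given directly.
P₀ = 0.6200 / (0.1221 − 0.078) = 0.6200 / 0.0441 = 14.0590

€14.06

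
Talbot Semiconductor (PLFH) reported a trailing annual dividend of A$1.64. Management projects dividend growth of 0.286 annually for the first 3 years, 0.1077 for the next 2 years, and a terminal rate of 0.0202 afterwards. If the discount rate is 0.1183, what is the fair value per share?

Three-stage DDM. Project D₁…D_5; terminal Gordon value at t=5 with g = 0.0202; discount at r = 0.1183.
D_1 = 2.1090
D_2 = 2.7122
D_3 = 3.4879
D_4 = 3.8636
D_5 = 4.2797
TV_5 = 4.3661/(0.1183−0.0202) = 44.5069
P₀ = Σ Dₜ/(1+r)ᵗ + TV_5/(1+r)^5 = 36.9129

A$36.91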